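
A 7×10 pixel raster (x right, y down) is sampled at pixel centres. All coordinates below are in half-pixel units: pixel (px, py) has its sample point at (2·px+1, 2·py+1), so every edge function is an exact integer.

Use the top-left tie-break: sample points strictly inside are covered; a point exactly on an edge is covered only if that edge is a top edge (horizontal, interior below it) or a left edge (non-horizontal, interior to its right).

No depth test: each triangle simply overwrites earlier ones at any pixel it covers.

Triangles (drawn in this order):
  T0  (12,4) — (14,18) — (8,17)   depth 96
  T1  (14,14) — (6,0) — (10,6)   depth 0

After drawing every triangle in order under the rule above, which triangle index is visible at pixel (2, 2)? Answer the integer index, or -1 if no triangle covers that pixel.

T0:
  2·area = 82
  edge (12, 4)→(14, 18): d=(2,14) right/bottom  bias=-1
  edge (14, 18)→(8, 17): d=(-6,-1) top-left  bias=+0
  edge (8, 17)→(12, 4): d=(4,-13) top-left  bias=+0
    (5,4)@(11, 9): e=[24,51,7] → #
    (6,4)@(13, 9): e=[-4,53,33] → ·
    (5,5)@(11, 11): e=[28,39,15] → #
    (6,5)@(13, 11): e=[0,41,41] → ·  [on edge]
    (5,6)@(11, 13): e=[32,27,23] → #
    (6,6)@(13, 13): e=[4,29,49] → #
    (4,7)@(9, 15): e=[64,13,5] → #
    (4,8)@(9, 17): e=[68,1,13] → #
    (4,9)@(9, 19): e=[72,-11,21] → ·
    (5,9)@(11, 19): e=[44,-9,47] → ·
    (6,9)@(13, 19): e=[16,-7,73] → ·
  covered (10 px):
    · · · · · · ·
    · · · · · · ·
    · · · · · · ·
    · · · · · · ·
    · · · · · # ·
    · · · · · # ·
    · · · · · # #
    · · · · # # #
    · · · · # # #
    · · · · · · ·
T1:
  2·area = 8
  edge (14, 14)→(6, 0): d=(-8,-14) top-left  bias=+0
  edge (6, 0)→(10, 6): d=(4,6) right/bottom  bias=-1
  edge (10, 6)→(14, 14): d=(4,8) right/bottom  bias=-1
    (4,2)@(9, 5): e=[2,2,4] → #
    (5,2)@(11, 5): e=[30,-10,-12] → ·
    (4,3)@(9, 7): e=[-14,10,12] → ·
  covered (1 px):
    · · · · · · ·
    · · · · · · ·
    · · · · # · ·
    · · · · · · ·
    · · · · · · ·
    · · · · · · ·
    · · · · · · ·
    · · · · · · ·
    · · · · · · ·
    · · · · · · ·

Z-buffer (winner per pixel, '.' = empty):
  . . . . . . .
  . . . . . . .
  . . . . 1 . .
  . . . . . . .
  . . . . . 0 .
  . . . . . 0 .
  . . . . . 0 0
  . . . . 0 0 0
  . . . . 0 0 0
  . . . . . . .

Result: -1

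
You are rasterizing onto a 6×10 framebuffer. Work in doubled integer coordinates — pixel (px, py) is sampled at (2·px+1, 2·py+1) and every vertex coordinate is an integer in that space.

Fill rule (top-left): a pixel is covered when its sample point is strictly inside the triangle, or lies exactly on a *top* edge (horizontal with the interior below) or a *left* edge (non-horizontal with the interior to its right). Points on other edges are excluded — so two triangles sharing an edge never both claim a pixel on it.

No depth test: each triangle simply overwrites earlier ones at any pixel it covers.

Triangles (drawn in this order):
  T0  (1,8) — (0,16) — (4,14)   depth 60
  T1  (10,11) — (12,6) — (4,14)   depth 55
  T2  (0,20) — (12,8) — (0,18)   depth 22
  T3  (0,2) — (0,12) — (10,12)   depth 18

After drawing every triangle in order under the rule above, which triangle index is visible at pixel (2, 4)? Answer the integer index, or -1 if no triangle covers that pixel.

T0:
  2·area = 30  (B↔C swapped to make it positive)
  edge (1, 8)→(4, 14): d=(3,6) right/bottom  bias=-1
  edge (4, 14)→(0, 16): d=(-4,2) right/bottom  bias=-1
  edge (0, 16)→(1, 8): d=(1,-8) top-left  bias=+0
    (0,4)@(1, 9): e=[3,26,1] → X
    (1,4)@(3, 9): e=[-9,22,17] → .
    (0,5)@(1, 11): e=[9,18,3] → X
    (1,5)@(3, 11): e=[-3,14,19] → .
    (0,6)@(1, 13): e=[15,10,5] → X
    (1,6)@(3, 13): e=[3,6,21] → X
    (2,6)@(5, 13): e=[-9,2,37] → .
    (0,7)@(1, 15): e=[21,2,7] → X
    (1,7)@(3, 15): e=[9,-2,23] → .
    (0,8)@(1, 17): e=[27,-6,9] → .
  covered (5 px):
    . . . . . .
    . . . . . .
    . . . . . .
    . . . . . .
    X . . . . .
    X . . . . .
    X X . . . .
    X . . . . .
    . . . . . .
    . . . . . .
T1:
  2·area = 24  (B↔C swapped to make it positive)
  edge (10, 11)→(4, 14): d=(-6,3) right/bottom  bias=-1
  edge (4, 14)→(12, 6): d=(8,-8) top-left  bias=+0
  edge (12, 6)→(10, 11): d=(-2,5) right/bottom  bias=-1
    (5,3)@(11, 7): e=[21,0,3] → X  [on edge]
    (4,4)@(9, 9): e=[15,0,9] → X  [on edge]
    (5,4)@(11, 9): e=[9,16,-1] → .
    (3,5)@(7, 11): e=[9,0,15] → X  [on edge]
    (5,5)@(11, 11): e=[-3,32,-5] → .
    (2,6)@(5, 13): e=[3,0,21] → X  [on edge]
    (3,6)@(7, 13): e=[-3,16,11] → .
    (4,6)@(9, 13): e=[-9,32,1] → .
    (1,7)@(3, 15): e=[-3,0,27] → .  [on edge]
    (2,7)@(5, 15): e=[-9,16,17] → .
    (0,8)@(1, 17): e=[-9,0,33] → .  [on edge]
  covered (5 px):
    . . . . . .
    . . . . . .
    . . . . . .
    . . . . . X
    . . . . X .
    . . . X X .
    . . X . . .
    . . . . . .
    . . . . . .
    . . . . . .
T2:
  2·area = 24  (B↔C swapped to make it positive)
  edge (0, 20)→(0, 18): d=(0,-2) top-left  bias=+0
  edge (0, 18)→(12, 8): d=(12,-10) top-left  bias=+0
  edge (12, 8)→(0, 20): d=(-12,12) right/bottom  bias=-1
    (5,4)@(11, 9): e=[22,2,0] → .  [on edge]
    (4,5)@(9, 11): e=[18,6,0] → .  [on edge]
    (3,6)@(7, 13): e=[14,10,0] → .  [on edge]
    (2,7)@(5, 15): e=[10,14,0] → .  [on edge]
    (1,8)@(3, 17): e=[6,18,0] → .  [on edge]
    (0,9)@(1, 19): e=[2,22,0] → .  [on edge]
  covered (0 px):
    . . . . . .
    . . . . . .
    . . . . . .
    . . . . . .
    . . . . . .
    . . . . . .
    . . . . . .
    . . . . . .
    . . . . . .
    . . . . . .
T3:
  2·area = 100  (B↔C swapped to make it positive)
  edge (0, 2)→(10, 12): d=(10,10) right/bottom  bias=-1
  edge (10, 12)→(0, 12): d=(-10,0) right/bottom  bias=-1
  edge (0, 12)→(0, 2): d=(0,-10) top-left  bias=+0
    (0,1)@(1, 3): e=[0,90,10] → .  [on edge]
    (0,2)@(1, 5): e=[20,70,10] → X
    (1,2)@(3, 5): e=[0,70,30] → .  [on edge]
    (0,3)@(1, 7): e=[40,50,10] → X
    (1,3)@(3, 7): e=[20,50,30] → X
    (2,3)@(5, 7): e=[0,50,50] → .  [on edge]
    (0,4)@(1, 9): e=[60,30,10] → X
    (2,4)@(5, 9): e=[20,30,50] → X
    (3,4)@(7, 9): e=[0,30,70] → .  [on edge]
    (0,5)@(1, 11): e=[80,10,10] → X
    (3,5)@(7, 11): e=[20,10,70] → X
    (4,5)@(9, 11): e=[0,10,90] → .  [on edge]
    (5,6)@(11, 13): e=[0,-10,110] → .  [on edge]
  covered (10 px):
    . . . . . .
    . . . . . .
    X . . . . .
    X X . . . .
    X X X . . .
    X X X X . .
    . . . . . .
    . . . . . .
    . . . . . .
    . . . . . .

Z-buffer (winner per pixel, '.' = empty):
  . . . . . .
  . . . . . .
  3 . . . . .
  3 3 . . . 1
  3 3 3 . 1 .
  3 3 3 3 1 .
  0 0 1 . . .
  0 . . . . .
  . . . . . .
  . . . . . .

Answer: 3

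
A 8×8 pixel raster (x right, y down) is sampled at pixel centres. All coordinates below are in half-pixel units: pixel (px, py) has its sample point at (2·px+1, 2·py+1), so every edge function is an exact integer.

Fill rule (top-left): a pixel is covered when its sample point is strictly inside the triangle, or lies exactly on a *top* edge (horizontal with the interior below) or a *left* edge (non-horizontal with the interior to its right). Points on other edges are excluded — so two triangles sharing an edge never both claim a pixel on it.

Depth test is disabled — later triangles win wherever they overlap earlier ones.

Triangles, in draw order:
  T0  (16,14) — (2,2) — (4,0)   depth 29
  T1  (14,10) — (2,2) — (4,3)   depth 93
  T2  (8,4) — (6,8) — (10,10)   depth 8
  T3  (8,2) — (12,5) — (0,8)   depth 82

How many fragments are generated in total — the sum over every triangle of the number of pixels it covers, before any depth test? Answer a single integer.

T0:
  2·area = 52
  edge (16, 14)→(2, 2): d=(-14,-12) top-left  bias=+0
  edge (2, 2)→(4, 0): d=(2,-2) top-left  bias=+0
  edge (4, 0)→(16, 14): d=(12,14) right/bottom  bias=-1
    (1,0)@(3, 1): e=[26,0,26] → X  [on edge]
    (2,0)@(5, 1): e=[50,4,-2] → .
    (0,1)@(1, 3): e=[-26,0,78] → .  [on edge]
    (1,1)@(3, 3): e=[-2,4,50] → .
    (2,1)@(5, 3): e=[22,8,22] → X
    (3,1)@(7, 3): e=[46,12,-6] → .
    (2,2)@(5, 5): e=[-6,12,46] → .
    (3,2)@(7, 5): e=[18,16,18] → X
    (4,2)@(9, 5): e=[42,20,-10] → .
    (3,3)@(7, 7): e=[-10,20,42] → .
    (4,3)@(9, 7): e=[14,24,14] → X
    (5,3)@(11, 7): e=[38,28,-14] → .
  covered (7 px):
    . X . . . . . .
    . . X . . . . .
    . . . X . . . .
    . . . . X . . .
    . . . . . X . .
    . . . . . . X .
    . . . . . . . X
    . . . . . . . .
T1:
  2·area = 4
  edge (14, 10)→(2, 2): d=(-12,-8) top-left  bias=+0
  edge (2, 2)→(4, 3): d=(2,1) right/bottom  bias=-1
  edge (4, 3)→(14, 10): d=(10,7) right/bottom  bias=-1
  covered (0 px):
    . . . . . . . .
    . . . . . . . .
    . . . . . . . .
    . . . . . . . .
    . . . . . . . .
    . . . . . . . .
    . . . . . . . .
    . . . . . . . .
T2:
  2·area = 20  (B↔C swapped to make it positive)
  edge (8, 4)→(10, 10): d=(2,6) right/bottom  bias=-1
  edge (10, 10)→(6, 8): d=(-4,-2) top-left  bias=+0
  edge (6, 8)→(8, 4): d=(2,-4) top-left  bias=+0
    (3,0)@(7, 1): e=[0,30,-10] → .  [on edge]
    (3,3)@(7, 7): e=[12,6,2] → X
    (4,3)@(9, 7): e=[0,10,10] → .  [on edge]
    (3,4)@(7, 9): e=[16,-2,6] → .
    (4,4)@(9, 9): e=[4,2,14] → X
    (5,4)@(11, 9): e=[-8,6,22] → .
    (4,5)@(9, 11): e=[8,-6,18] → .
    (5,6)@(11, 13): e=[0,-10,30] → .  [on edge]
  covered (2 px):
    . . . . . . . .
    . . . . . . . .
    . . . . . . . .
    . . . X . . . .
    . . . . X . . .
    . . . . . . . .
    . . . . . . . .
    . . . . . . . .
T3:
  2·area = 48
  edge (8, 2)→(12, 5): d=(4,3) right/bottom  bias=-1
  edge (12, 5)→(0, 8): d=(-12,3) right/bottom  bias=-1
  edge (0, 8)→(8, 2): d=(8,-6) top-left  bias=+0
    (3,1)@(7, 3): e=[7,39,2] → X
    (4,1)@(9, 3): e=[1,33,14] → X
    (5,1)@(11, 3): e=[-5,27,26] → .
    (2,2)@(5, 5): e=[21,21,6] → X
    (5,2)@(11, 5): e=[3,3,42] → X
    (6,2)@(13, 5): e=[-3,-3,54] → .
    (1,3)@(3, 7): e=[35,3,10] → X
    (2,3)@(5, 7): e=[29,-3,22] → .
    (3,3)@(7, 7): e=[23,-9,34] → .
    (4,3)@(9, 7): e=[17,-15,46] → .
    (5,3)@(11, 7): e=[11,-21,58] → .
    (1,4)@(3, 9): e=[43,-21,26] → .
  covered (7 px):
    . . . . . . . .
    . . . X X . . .
    . . X X X X . .
    . X . . . . . .
    . . . . . . . .
    . . . . . . . .
    . . . . . . . .
    . . . . . . . .

Answer: 16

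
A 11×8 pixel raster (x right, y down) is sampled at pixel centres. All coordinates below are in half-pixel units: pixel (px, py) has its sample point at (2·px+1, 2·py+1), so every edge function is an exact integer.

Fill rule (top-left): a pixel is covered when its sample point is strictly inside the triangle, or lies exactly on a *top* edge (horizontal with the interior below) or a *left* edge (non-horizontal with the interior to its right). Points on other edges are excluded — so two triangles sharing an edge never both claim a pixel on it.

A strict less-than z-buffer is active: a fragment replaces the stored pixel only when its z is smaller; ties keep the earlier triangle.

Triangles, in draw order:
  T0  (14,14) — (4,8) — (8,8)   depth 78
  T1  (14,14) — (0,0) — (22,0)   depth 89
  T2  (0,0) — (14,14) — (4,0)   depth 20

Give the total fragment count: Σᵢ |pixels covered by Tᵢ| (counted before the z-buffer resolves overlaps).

T0:
  2·area = 24
  edge (14, 14)→(4, 8): d=(-10,-6) top-left  bias=+0
  edge (4, 8)→(8, 8): d=(4,0) top-left  bias=+0
  edge (8, 8)→(14, 14): d=(6,6) right/bottom  bias=-1
    (0,0)@(1, 1): e=[52,-28,0] → .  [on edge]
    (1,1)@(3, 3): e=[44,-20,0] → .  [on edge]
    (2,2)@(5, 5): e=[36,-12,0] → .  [on edge]
    (3,3)@(7, 7): e=[28,-4,0] → .  [on edge]
    (3,4)@(7, 9): e=[8,4,12] → X
    (4,4)@(9, 9): e=[20,4,0] → .  [on edge]
    (3,5)@(7, 11): e=[-12,12,24] → .
    (4,5)@(9, 11): e=[0,12,12] → X  [on edge]
    (5,5)@(11, 11): e=[12,12,0] → .  [on edge]
    (4,6)@(9, 13): e=[-20,20,24] → .
    (6,6)@(13, 13): e=[4,20,0] → .  [on edge]
    (7,7)@(15, 15): e=[-4,28,0] → .  [on edge]
  covered (2 px):
    . . . . . . . . . . .
    . . . . . . . . . . .
    . . . . . . . . . . .
    . . . . . . . . . . .
    . . . X . . . . . . .
    . . . . X . . . . . .
    . . . . . . . . . . .
    . . . . . . . . . . .
T1:
  2·area = 308
  edge (14, 14)→(0, 0): d=(-14,-14) top-left  bias=+0
  edge (0, 0)→(22, 0): d=(22,0) top-left  bias=+0
  edge (22, 0)→(14, 14): d=(-8,14) right/bottom  bias=-1
    (0,0)@(1, 1): e=[0,22,286] → X  [on edge]
    (1,0)@(3, 1): e=[28,22,258] → X
    (2,0)@(5, 1): e=[56,22,230] → X
    (3,0)@(7, 1): e=[84,22,202] → X
    (4,0)@(9, 1): e=[112,22,174] → X
    (5,0)@(11, 1): e=[140,22,146] → X
    (6,0)@(13, 1): e=[168,22,118] → X
    (7,0)@(15, 1): e=[196,22,90] → X
    (8,0)@(17, 1): e=[224,22,62] → X
    (9,0)@(19, 1): e=[252,22,34] → X
    (10,0)@(21, 1): e=[280,22,6] → X
    (0,1)@(1, 3): e=[-28,66,270] → .
    (1,1)@(3, 3): e=[0,66,242] → X  [on edge]
    (2,2)@(5, 5): e=[0,110,198] → X  [on edge]
    (3,3)@(7, 7): e=[0,154,154] → X  [on edge]
    (4,4)@(9, 9): e=[0,198,110] → X  [on edge]
    (5,5)@(11, 11): e=[0,242,66] → X  [on edge]
    (6,6)@(13, 13): e=[0,286,22] → X  [on edge]
    (7,7)@(15, 15): e=[0,330,-22] → .  [on edge]
  covered (42 px):
    X X X X X X X X X X X
    . X X X X X X X X X .
    . . X X X X X X X X .
    . . . X X X X X X . .
    . . . . X X X X . . .
    . . . . . X X X . . .
    . . . . . . X . . . .
    . . . . . . . . . . .
T2:
  2·area = 56  (B↔C swapped to make it positive)
  edge (0, 0)→(4, 0): d=(4,0) top-left  bias=+0
  edge (4, 0)→(14, 14): d=(10,14) right/bottom  bias=-1
  edge (14, 14)→(0, 0): d=(-14,-14) top-left  bias=+0
    (0,0)@(1, 1): e=[4,52,0] → X  [on edge]
    (1,0)@(3, 1): e=[4,24,28] → X
    (2,0)@(5, 1): e=[4,-4,56] → .
    (0,1)@(1, 3): e=[12,72,-28] → .
    (1,1)@(3, 3): e=[12,44,0] → X  [on edge]
    (2,1)@(5, 3): e=[12,16,28] → X
    (3,1)@(7, 3): e=[12,-12,56] → .
    (1,2)@(3, 5): e=[20,64,-28] → .
    (2,2)@(5, 5): e=[20,36,0] → X  [on edge]
    (3,2)@(7, 5): e=[20,8,28] → X
    (4,2)@(9, 5): e=[20,-20,56] → .
    (2,3)@(5, 7): e=[28,56,-28] → .
    (3,3)@(7, 7): e=[28,28,0] → X  [on edge]
    (4,3)@(9, 7): e=[28,0,28] → .  [on edge]
    (4,4)@(9, 9): e=[36,20,0] → X  [on edge]
    (5,5)@(11, 11): e=[44,12,0] → X  [on edge]
    (6,6)@(13, 13): e=[52,4,0] → X  [on edge]
    (7,7)@(15, 15): e=[60,-4,0] → .  [on edge]
  covered (10 px):
    X X . . . . . . . . .
    . X X . . . . . . . .
    . . X X . . . . . . .
    . . . X . . . . . . .
    . . . . X . . . . . .
    . . . . . X . . . . .
    . . . . . . X . . . .
    . . . . . . . . . . .

Final: 54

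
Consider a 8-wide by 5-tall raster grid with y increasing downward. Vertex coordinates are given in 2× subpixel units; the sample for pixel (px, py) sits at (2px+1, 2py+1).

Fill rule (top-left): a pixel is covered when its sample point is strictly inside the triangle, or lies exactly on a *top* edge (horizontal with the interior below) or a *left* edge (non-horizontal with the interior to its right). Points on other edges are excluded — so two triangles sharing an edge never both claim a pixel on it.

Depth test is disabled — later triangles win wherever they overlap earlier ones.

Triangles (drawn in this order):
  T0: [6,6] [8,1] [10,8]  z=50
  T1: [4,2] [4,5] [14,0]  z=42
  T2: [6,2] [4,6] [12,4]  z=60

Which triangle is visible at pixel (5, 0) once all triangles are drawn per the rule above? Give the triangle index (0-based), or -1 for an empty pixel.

T0:
  2·area = 24
  edge (6, 6)→(8, 1): d=(2,-5) top-left  bias=+0
  edge (8, 1)→(10, 8): d=(2,7) right/bottom  bias=-1
  edge (10, 8)→(6, 6): d=(-4,-2) top-left  bias=+0
    (3,2)@(7, 5): e=[3,15,6] → X
    (4,2)@(9, 5): e=[13,1,10] → X
    (5,2)@(11, 5): e=[23,-13,14] → .
    (3,3)@(7, 7): e=[7,19,-2] → .
    (4,3)@(9, 7): e=[17,5,2] → X
    (5,3)@(11, 7): e=[27,-9,6] → .
    (4,4)@(9, 9): e=[21,9,-6] → .
  covered (3 px):
    . . . . . . . .
    . . . . . . . .
    . . . X X . . .
    . . . . X . . .
    . . . . . . . .
T1:
  2·area = 30  (B↔C swapped to make it positive)
  edge (4, 2)→(14, 0): d=(10,-2) top-left  bias=+0
  edge (14, 0)→(4, 5): d=(-10,5) right/bottom  bias=-1
  edge (4, 5)→(4, 2): d=(0,-3) top-left  bias=+0
    (4,0)@(9, 1): e=[0,15,15] → X  [on edge]
    (5,0)@(11, 1): e=[4,5,21] → X
    (6,0)@(13, 1): e=[8,-5,27] → .
    (2,1)@(5, 3): e=[12,15,3] → X
    (3,1)@(7, 3): e=[16,5,9] → X
    (4,1)@(9, 3): e=[20,-5,15] → .
    (5,1)@(11, 3): e=[24,-15,21] → .
    (2,2)@(5, 5): e=[32,-5,3] → .
    (3,2)@(7, 5): e=[36,-15,9] → .
  covered (4 px):
    . . . . X X . .
    . . X X . . . .
    . . . . . . . .
    . . . . . . . .
    . . . . . . . .
T2:
  2·area = 28  (B↔C swapped to make it positive)
  edge (6, 2)→(12, 4): d=(6,2) right/bottom  bias=-1
  edge (12, 4)→(4, 6): d=(-8,2) right/bottom  bias=-1
  edge (4, 6)→(6, 2): d=(2,-4) top-left  bias=+0
    (1,0)@(3, 1): e=[0,42,-14] → .  [on edge]
    (3,1)@(7, 3): e=[4,18,6] → X
    (4,1)@(9, 3): e=[0,14,14] → .  [on edge]
    (2,2)@(5, 5): e=[20,6,2] → X
    (4,2)@(9, 5): e=[12,-2,18] → .
    (7,2)@(15, 5): e=[0,-14,42] → .  [on edge]
    (2,3)@(5, 7): e=[32,-10,6] → .
    (3,3)@(7, 7): e=[28,-14,14] → .
  covered (3 px):
    . . . . . . . .
    . . . X . . . .
    . . X X . . . .
    . . . . . . . .
    . . . . . . . .

Z-buffer (winner per pixel, '.' = empty):
  . . . . 1 1 . .
  . . 1 2 . . . .
  . . 2 2 0 . . .
  . . . . 0 . . .
  . . . . . . . .

Result: 1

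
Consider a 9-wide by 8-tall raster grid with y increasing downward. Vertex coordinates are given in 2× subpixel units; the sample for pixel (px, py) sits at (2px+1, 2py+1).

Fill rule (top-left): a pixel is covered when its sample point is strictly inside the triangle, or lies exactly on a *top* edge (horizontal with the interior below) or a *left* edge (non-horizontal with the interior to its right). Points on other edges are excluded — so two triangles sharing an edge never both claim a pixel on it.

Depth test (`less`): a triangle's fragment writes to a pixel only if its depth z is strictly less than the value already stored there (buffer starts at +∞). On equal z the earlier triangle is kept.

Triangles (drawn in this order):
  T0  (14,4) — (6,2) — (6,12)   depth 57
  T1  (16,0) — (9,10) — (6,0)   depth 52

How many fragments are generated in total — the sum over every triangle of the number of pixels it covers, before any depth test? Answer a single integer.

T0:
  2·area = 80  (B↔C swapped to make it positive)
  edge (14, 4)→(6, 12): d=(-8,8) right/bottom  bias=-1
  edge (6, 12)→(6, 2): d=(0,-10) top-left  bias=+0
  edge (6, 2)→(14, 4): d=(8,2) right/bottom  bias=-1
    (8,0)@(17, 1): e=[0,110,-30] → ·  [on edge]
    (3,1)@(7, 3): e=[64,10,6] → █
    (4,1)@(9, 3): e=[48,30,2] → █
    (5,1)@(11, 3): e=[32,50,-2] → ·
    (7,1)@(15, 3): e=[0,90,-10] → ·  [on edge]
    (3,2)@(7, 5): e=[48,10,22] → █
    (5,2)@(11, 5): e=[16,50,14] → █
    (6,2)@(13, 5): e=[0,70,10] → ·  [on edge]
    (3,3)@(7, 7): e=[32,10,38] → █
    (5,3)@(11, 7): e=[0,50,30] → ·  [on edge]
    (3,4)@(7, 9): e=[16,10,54] → █
    (4,4)@(9, 9): e=[0,30,50] → ·  [on edge]
    (3,5)@(7, 11): e=[0,10,70] → ·  [on edge]
    (2,6)@(5, 13): e=[0,-10,90] → ·  [on edge]
    (1,7)@(3, 15): e=[0,-30,110] → ·  [on edge]
  covered (8 px):
    · · · · · · · · ·
    · · · █ █ · · · ·
    · · · █ █ █ · · ·
    · · · █ █ · · · ·
    · · · █ · · · · ·
    · · · · · · · · ·
    · · · · · · · · ·
    · · · · · · · · ·
T1:
  2·area = 100
  edge (16, 0)→(9, 10): d=(-7,10) right/bottom  bias=-1
  edge (9, 10)→(6, 0): d=(-3,-10) top-left  bias=+0
  edge (6, 0)→(16, 0): d=(10,0) top-left  bias=+0
    (3,0)@(7, 1): e=[83,7,10] → █
    (4,0)@(9, 1): e=[63,27,10] → █
    (5,0)@(11, 1): e=[43,47,10] → █
    (6,0)@(13, 1): e=[23,67,10] → █
    (7,0)@(15, 1): e=[3,87,10] → █
    (8,0)@(17, 1): e=[-17,107,10] → ·
    (3,1)@(7, 3): e=[69,1,30] → █
    (7,1)@(15, 3): e=[-11,81,30] → ·
    (3,2)@(7, 5): e=[55,-5,50] → ·
    (4,2)@(9, 5): e=[35,15,50] → █
    (6,2)@(13, 5): e=[-5,55,50] → ·
    (4,3)@(9, 7): e=[21,9,70] → █
  covered (14 px):
    · · · █ █ █ █ █ ·
    · · · █ █ █ █ · ·
    · · · · █ █ · · ·
    · · · · █ █ · · ·
    · · · · █ · · · ·
    · · · · · · · · ·
    · · · · · · · · ·
    · · · · · · · · ·

Result: 22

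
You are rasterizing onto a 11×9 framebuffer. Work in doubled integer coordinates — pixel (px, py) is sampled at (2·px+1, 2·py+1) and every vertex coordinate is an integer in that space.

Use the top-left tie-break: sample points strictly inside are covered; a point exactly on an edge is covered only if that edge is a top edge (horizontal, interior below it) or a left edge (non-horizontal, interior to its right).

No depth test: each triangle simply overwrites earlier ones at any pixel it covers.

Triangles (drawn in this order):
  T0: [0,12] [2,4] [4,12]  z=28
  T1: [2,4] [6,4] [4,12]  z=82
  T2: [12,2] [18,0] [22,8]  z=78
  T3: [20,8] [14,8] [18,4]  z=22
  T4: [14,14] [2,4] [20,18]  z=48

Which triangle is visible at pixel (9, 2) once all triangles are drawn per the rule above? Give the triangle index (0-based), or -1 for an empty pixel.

T0:
  2·area = 32
  edge (0, 12)→(2, 4): d=(2,-8) top-left  bias=+0
  edge (2, 4)→(4, 12): d=(2,8) right/bottom  bias=-1
  edge (4, 12)→(0, 12): d=(-4,0) right/bottom  bias=-1
    (0,4)@(1, 9): e=[2,18,12] → █
    (1,4)@(3, 9): e=[18,2,12] → █
    (2,4)@(5, 9): e=[34,-14,12] → ·
    (0,5)@(1, 11): e=[6,22,4] → █
    (2,5)@(5, 11): e=[38,-10,4] → ·
    (0,6)@(1, 13): e=[10,26,-4] → ·
    (1,6)@(3, 13): e=[26,10,-4] → ·
  covered (4 px):
    · · · · · · · · · · ·
    · · · · · · · · · · ·
    · · · · · · · · · · ·
    · · · · · · · · · · ·
    █ █ · · · · · · · · ·
    █ █ · · · · · · · · ·
    · · · · · · · · · · ·
    · · · · · · · · · · ·
    · · · · · · · · · · ·
T1:
  2·area = 32
  edge (2, 4)→(6, 4): d=(4,0) top-left  bias=+0
  edge (6, 4)→(4, 12): d=(-2,8) right/bottom  bias=-1
  edge (4, 12)→(2, 4): d=(-2,-8) top-left  bias=+0
    (1,2)@(3, 5): e=[4,22,6] → █
    (2,2)@(5, 5): e=[4,6,22] → █
    (3,2)@(7, 5): e=[4,-10,38] → ·
    (1,3)@(3, 7): e=[12,18,2] → █
    (3,3)@(7, 7): e=[12,-14,34] → ·
    (1,4)@(3, 9): e=[20,14,-2] → ·
    (2,4)@(5, 9): e=[20,-2,14] → ·
  covered (4 px):
    · · · · · · · · · · ·
    · · · · · · · · · · ·
    · █ █ · · · · · · · ·
    · █ █ · · · · · · · ·
    · · · · · · · · · · ·
    · · · · · · · · · · ·
    · · · · · · · · · · ·
    · · · · · · · · · · ·
    · · · · · · · · · · ·
T2:
  2·area = 56
  edge (12, 2)→(18, 0): d=(6,-2) top-left  bias=+0
  edge (18, 0)→(22, 8): d=(4,8) right/bottom  bias=-1
  edge (22, 8)→(12, 2): d=(-10,-6) top-left  bias=+0
    (7,0)@(15, 1): e=[0,28,28] → █  [on edge]
    (8,0)@(17, 1): e=[4,12,40] → █
    (9,0)@(19, 1): e=[8,-4,52] → ·
    (4,1)@(9, 3): e=[0,84,-28] → ·  [on edge]
    (7,1)@(15, 3): e=[12,36,8] → █
    (9,1)@(19, 3): e=[20,4,32] → █
    (10,1)@(21, 3): e=[24,-12,44] → ·
    (1,2)@(3, 5): e=[0,140,-84] → ·  [on edge]
    (7,2)@(15, 5): e=[24,44,-12] → ·
    (8,2)@(17, 5): e=[28,28,0] → █  [on edge]
    (10,2)@(21, 5): e=[36,-4,24] → ·
    (8,3)@(17, 7): e=[40,36,-20] → ·
  covered (8 px):
    · · · · · · · █ █ · ·
    · · · · · · · █ █ █ ·
    · · · · · · · · █ █ ·
    · · · · · · · · · · █
    · · · · · · · · · · ·
    · · · · · · · · · · ·
    · · · · · · · · · · ·
    · · · · · · · · · · ·
    · · · · · · · · · · ·
T3:
  2·area = 24
  edge (20, 8)→(14, 8): d=(-6,0) right/bottom  bias=-1
  edge (14, 8)→(18, 4): d=(4,-4) top-left  bias=+0
  edge (18, 4)→(20, 8): d=(2,4) right/bottom  bias=-1
    (10,0)@(21, 1): e=[42,0,-18] → ·  [on edge]
    (9,1)@(19, 3): e=[30,0,-6] → ·  [on edge]
    (8,2)@(17, 5): e=[18,0,6] → █  [on edge]
    (9,2)@(19, 5): e=[18,8,-2] → ·
    (7,3)@(15, 7): e=[6,0,18] → █  [on edge]
    (9,3)@(19, 7): e=[6,16,2] → █
    (10,3)@(21, 7): e=[6,24,-6] → ·
    (6,4)@(13, 9): e=[-6,0,30] → ·  [on edge]
    (7,4)@(15, 9): e=[-6,8,22] → ·
    (8,4)@(17, 9): e=[-6,16,14] → ·
    (9,4)@(19, 9): e=[-6,24,6] → ·
    (5,5)@(11, 11): e=[-18,0,42] → ·  [on edge]
    (4,6)@(9, 13): e=[-30,0,54] → ·  [on edge]
    (3,7)@(7, 15): e=[-42,0,66] → ·  [on edge]
    (2,8)@(5, 17): e=[-54,0,78] → ·  [on edge]
  covered (4 px):
    · · · · · · · · · · ·
    · · · · · · · · · · ·
    · · · · · · · · █ · ·
    · · · · · · · █ █ █ ·
    · · · · · · · · · · ·
    · · · · · · · · · · ·
    · · · · · · · · · · ·
    · · · · · · · · · · ·
    · · · · · · · · · · ·
T4:
  2·area = 12
  edge (14, 14)→(2, 4): d=(-12,-10) top-left  bias=+0
  edge (2, 4)→(20, 18): d=(18,14) right/bottom  bias=-1
  edge (20, 18)→(14, 14): d=(-6,-4) top-left  bias=+0
    (5,5)@(11, 11): e=[6,0,6] → ·  [on edge]
    (6,6)@(13, 13): e=[2,8,2] → █
    (7,6)@(15, 13): e=[22,-20,10] → ·
    (6,7)@(13, 15): e=[-22,44,-10] → ·
  covered (1 px):
    · · · · · · · · · · ·
    · · · · · · · · · · ·
    · · · · · · · · · · ·
    · · · · · · · · · · ·
    · · · · · · · · · · ·
    · · · · · · · · · · ·
    · · · · · · █ · · · ·
    · · · · · · · · · · ·
    · · · · · · · · · · ·

Z-buffer (winner per pixel, '.' = empty):
  . . . . . . . 2 2 . .
  . . . . . . . 2 2 2 .
  . 1 1 . . . . . 3 2 .
  . 1 1 . . . . 3 3 3 2
  0 0 . . . . . . . . .
  0 0 . . . . . . . . .
  . . . . . . 4 . . . .
  . . . . . . . . . . .
  . . . . . . . . . . .

Final: 2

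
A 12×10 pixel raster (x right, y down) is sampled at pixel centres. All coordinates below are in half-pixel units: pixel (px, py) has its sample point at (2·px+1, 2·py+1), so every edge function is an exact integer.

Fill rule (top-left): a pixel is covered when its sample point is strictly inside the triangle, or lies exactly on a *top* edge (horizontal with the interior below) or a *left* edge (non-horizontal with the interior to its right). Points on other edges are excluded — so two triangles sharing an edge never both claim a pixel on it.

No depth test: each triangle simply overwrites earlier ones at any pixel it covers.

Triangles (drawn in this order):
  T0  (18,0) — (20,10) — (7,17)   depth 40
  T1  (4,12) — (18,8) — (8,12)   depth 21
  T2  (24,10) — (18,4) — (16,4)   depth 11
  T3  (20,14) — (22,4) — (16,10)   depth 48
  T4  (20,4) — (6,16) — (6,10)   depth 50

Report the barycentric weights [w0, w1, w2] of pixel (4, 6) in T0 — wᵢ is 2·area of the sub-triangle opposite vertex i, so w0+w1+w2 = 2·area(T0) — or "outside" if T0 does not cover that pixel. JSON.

T0:
  2·area = 144
  edge (18, 0)→(20, 10): d=(2,10) right/bottom  bias=-1
  edge (20, 10)→(7, 17): d=(-13,7) right/bottom  bias=-1
  edge (7, 17)→(18, 0): d=(11,-17) top-left  bias=+0
    (8,1)@(17, 3): e=[16,112,16] → █
    (9,1)@(19, 3): e=[-4,98,50] → ·
    (7,2)@(15, 5): e=[40,100,4] → █
    (9,2)@(19, 5): e=[0,72,72] → ·  [on edge]
    (7,3)@(15, 7): e=[44,74,26] → █
    (9,3)@(19, 7): e=[4,46,94] → █
    (10,3)@(21, 7): e=[-16,32,128] → ·
    (6,4)@(13, 9): e=[68,62,14] → █
    (10,4)@(21, 9): e=[-12,6,150] → ·
    (5,5)@(11, 11): e=[92,50,2] → █
    (9,5)@(19, 11): e=[12,-6,138] → ·
    (5,6)@(11, 13): e=[96,24,24] → █
    (10,7)@(21, 15): e=[0,-72,216] → ·  [on edge]
    (3,8)@(7, 17): e=[144,0,0] → ·  [on edge]
  covered (17 px):
    · · · · · · · · · · · ·
    · · · · · · · · █ · · ·
    · · · · · · · █ █ · · ·
    · · · · · · · █ █ █ · ·
    · · · · · · █ █ █ █ · ·
    · · · · · █ █ █ █ · · ·
    · · · · · █ █ · · · · ·
    · · · · █ · · · · · · ·
    · · · · · · · · · · · ·
    · · · · · · · · · · · ·
T1:
  2·area = 16
  edge (4, 12)→(18, 8): d=(14,-4) top-left  bias=+0
  edge (18, 8)→(8, 12): d=(-10,4) right/bottom  bias=-1
  edge (8, 12)→(4, 12): d=(-4,0) right/bottom  bias=-1
    (7,4)@(15, 9): e=[2,2,12] → █
    (8,4)@(17, 9): e=[10,-6,12] → ·
    (4,5)@(9, 11): e=[6,6,4] → █
    (5,5)@(11, 11): e=[14,-2,4] → ·
    (7,5)@(15, 11): e=[30,-18,4] → ·
    (4,6)@(9, 13): e=[34,-14,-4] → ·
  covered (2 px):
    · · · · · · · · · · · ·
    · · · · · · · · · · · ·
    · · · · · · · · · · · ·
    · · · · · · · · · · · ·
    · · · · · · · █ · · · ·
    · · · · █ · · · · · · ·
    · · · · · · · · · · · ·
    · · · · · · · · · · · ·
    · · · · · · · · · · · ·
    · · · · · · · · · · · ·
T2:
  2·area = 12  (B↔C swapped to make it positive)
  edge (24, 10)→(16, 4): d=(-8,-6) top-left  bias=+0
  edge (16, 4)→(18, 4): d=(2,0) top-left  bias=+0
  edge (18, 4)→(24, 10): d=(6,6) right/bottom  bias=-1
    (7,0)@(15, 1): e=[18,-6,0] → ·  [on edge]
    (8,1)@(17, 3): e=[14,-2,0] → ·  [on edge]
    (9,2)@(19, 5): e=[10,2,0] → ·  [on edge]
    (10,3)@(21, 7): e=[6,6,0] → ·  [on edge]
    (11,4)@(23, 9): e=[2,10,0] → ·  [on edge]
  covered (0 px):
    · · · · · · · · · · · ·
    · · · · · · · · · · · ·
    · · · · · · · · · · · ·
    · · · · · · · · · · · ·
    · · · · · · · · · · · ·
    · · · · · · · · · · · ·
    · · · · · · · · · · · ·
    · · · · · · · · · · · ·
    · · · · · · · · · · · ·
    · · · · · · · · · · · ·
T3:
  2·area = 48  (B↔C swapped to make it positive)
  edge (20, 14)→(16, 10): d=(-4,-4) top-left  bias=+0
  edge (16, 10)→(22, 4): d=(6,-6) top-left  bias=+0
  edge (22, 4)→(20, 14): d=(-2,10) right/bottom  bias=-1
    (3,0)@(7, 1): e=[0,-108,156] → ·  [on edge]
    (4,1)@(9, 3): e=[0,-84,132] → ·  [on edge]
    (11,1)@(23, 3): e=[56,0,-8] → ·  [on edge]
    (5,2)@(11, 5): e=[0,-60,108] → ·  [on edge]
    (10,2)@(21, 5): e=[40,0,8] → █  [on edge]
    (11,2)@(23, 5): e=[48,12,-12] → ·
    (6,3)@(13, 7): e=[0,-36,84] → ·  [on edge]
    (9,3)@(19, 7): e=[24,0,24] → █  [on edge]
    (11,3)@(23, 7): e=[40,24,-16] → ·
    (7,4)@(15, 9): e=[0,-12,60] → ·  [on edge]
    (8,4)@(17, 9): e=[8,0,40] → █  [on edge]
    (10,4)@(21, 9): e=[24,24,0] → ·  [on edge]
    (7,5)@(15, 11): e=[-8,0,56] → ·  [on edge]
    (8,5)@(17, 11): e=[0,12,36] → █  [on edge]
    (6,6)@(13, 13): e=[-24,0,72] → ·  [on edge]
    (9,6)@(19, 13): e=[0,36,12] → █  [on edge]
    (5,7)@(11, 15): e=[-40,0,88] → ·  [on edge]
    (10,7)@(21, 15): e=[0,60,-12] → ·  [on edge]
    (4,8)@(9, 17): e=[-56,0,104] → ·  [on edge]
    (11,8)@(23, 17): e=[0,84,-36] → ·  [on edge]
    (3,9)@(7, 19): e=[-72,0,120] → ·  [on edge]
    (9,9)@(19, 19): e=[-24,72,0] → ·  [on edge]
  covered (8 px):
    · · · · · · · · · · · ·
    · · · · · · · · · · · ·
    · · · · · · · · · · █ ·
    · · · · · · · · · █ █ ·
    · · · · · · · · █ █ · ·
    · · · · · · · · █ █ · ·
    · · · · · · · · · █ · ·
    · · · · · · · · · · · ·
    · · · · · · · · · · · ·
    · · · · · · · · · · · ·
T4:
  2·area = 84
  edge (20, 4)→(6, 16): d=(-14,12) right/bottom  bias=-1
  edge (6, 16)→(6, 10): d=(0,-6) top-left  bias=+0
  edge (6, 10)→(20, 4): d=(14,-6) top-left  bias=+0
    (6,3)@(13, 7): e=[42,42,0] → █  [on edge]
    (7,3)@(15, 7): e=[18,54,12] → █
    (8,3)@(17, 7): e=[-6,66,24] → ·
    (4,4)@(9, 9): e=[62,18,4] → █
    (5,4)@(11, 9): e=[38,30,16] → █
    (7,4)@(15, 9): e=[-10,54,40] → ·
    (3,5)@(7, 11): e=[58,6,20] → █
    (6,5)@(13, 11): e=[-14,42,56] → ·
    (3,6)@(7, 13): e=[30,6,48] → █
    (5,6)@(11, 13): e=[-18,30,72] → ·
    (3,7)@(7, 15): e=[2,6,76] → █
    (4,7)@(9, 15): e=[-22,18,88] → ·
  covered (11 px):
    · · · · · · · · · · · ·
    · · · · · · · · · · · ·
    · · · · · · · · · · · ·
    · · · · · · █ █ · · · ·
    · · · · █ █ █ · · · · ·
    · · · █ █ █ · · · · · ·
    · · · █ █ · · · · · · ·
    · · · █ · · · · · · · ·
    · · · · · · · · · · · ·
    · · · · · · · · · · · ·

Final: "outside"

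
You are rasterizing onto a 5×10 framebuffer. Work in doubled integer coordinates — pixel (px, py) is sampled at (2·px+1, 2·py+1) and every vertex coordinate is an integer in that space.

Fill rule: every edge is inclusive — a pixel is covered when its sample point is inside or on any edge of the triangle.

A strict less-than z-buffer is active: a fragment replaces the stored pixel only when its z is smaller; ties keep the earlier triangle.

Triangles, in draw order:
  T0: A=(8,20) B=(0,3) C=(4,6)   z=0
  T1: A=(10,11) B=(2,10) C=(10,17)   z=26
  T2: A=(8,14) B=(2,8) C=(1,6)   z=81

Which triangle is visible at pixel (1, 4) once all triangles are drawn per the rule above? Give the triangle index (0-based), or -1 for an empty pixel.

T0:
  2·area = 44
  edge (8, 20)→(0, 3): d=(-8,-17) inclusive
  edge (0, 3)→(4, 6): d=(4,3) inclusive
  edge (4, 6)→(8, 20): d=(4,14) inclusive
    (0,2)@(1, 5): e=[1,5,38] → #
    (1,2)@(3, 5): e=[35,-1,10] → ·
    (0,3)@(1, 7): e=[-15,13,46] → ·
    (1,3)@(3, 7): e=[19,7,18] → #
    (2,3)@(5, 7): e=[53,1,-10] → ·
    (1,4)@(3, 9): e=[3,15,26] → #
    (2,4)@(5, 9): e=[37,9,-2] → ·
    (1,5)@(3, 11): e=[-13,23,34] → ·
    (2,5)@(5, 11): e=[21,17,6] → #
    (3,5)@(7, 11): e=[55,11,-22] → ·
    (2,6)@(5, 13): e=[5,25,14] → #
    (3,6)@(7, 13): e=[39,19,-14] → ·
  covered (6 px):
    · · · · ·
    · · · · ·
    # · · · ·
    · # · · ·
    · # · · ·
    · · # · ·
    · · # · ·
    · · · · ·
    · · · # ·
    · · · · ·
T1:
  2·area = 48  (B↔C swapped to make it positive)
  edge (10, 11)→(10, 17): d=(0,6) inclusive
  edge (10, 17)→(2, 10): d=(-8,-7) inclusive
  edge (2, 10)→(10, 11): d=(8,1) inclusive
    (2,5)@(5, 11): e=[30,13,5] → #
    (3,5)@(7, 11): e=[18,27,3] → #
    (4,5)@(9, 11): e=[6,41,1] → #
    (2,6)@(5, 13): e=[30,-3,21] → ·
    (3,6)@(7, 13): e=[18,11,19] → #
    (3,7)@(7, 15): e=[18,-5,35] → ·
    (4,7)@(9, 15): e=[6,9,33] → #
    (4,8)@(9, 17): e=[6,-7,49] → ·
  covered (6 px):
    · · · · ·
    · · · · ·
    · · · · ·
    · · · · ·
    · · · · ·
    · · # # #
    · · · # #
    · · · · #
    · · · · ·
    · · · · ·
T2:
  2·area = 6
  edge (8, 14)→(2, 8): d=(-6,-6) inclusive
  edge (2, 8)→(1, 6): d=(-1,-2) inclusive
  edge (1, 6)→(8, 14): d=(7,8) inclusive
    (0,3)@(1, 7): e=[0,-1,7] → ·  [on edge]
    (1,4)@(3, 9): e=[0,1,5] → #  [on edge]
    (2,4)@(5, 9): e=[12,5,-11] → ·
    (1,5)@(3, 11): e=[-12,-1,19] → ·
    (2,5)@(5, 11): e=[0,3,3] → #  [on edge]
    (3,5)@(7, 11): e=[12,7,-13] → ·
    (2,6)@(5, 13): e=[-12,1,17] → ·
    (3,6)@(7, 13): e=[0,5,1] → #  [on edge]
    (4,6)@(9, 13): e=[12,9,-15] → ·
    (3,7)@(7, 15): e=[-12,3,15] → ·
    (4,7)@(9, 15): e=[0,7,-1] → ·  [on edge]
  covered (3 px):
    · · · · ·
    · · · · ·
    · · · · ·
    · · · · ·
    · # · · ·
    · · # · ·
    · · · # ·
    · · · · ·
    · · · · ·
    · · · · ·

Z-buffer (winner per pixel, '.' = empty):
  . . . . .
  . . . . .
  0 . . . .
  . 0 . . .
  . 0 . . .
  . . 0 1 1
  . . 0 1 1
  . . . . 1
  . . . 0 .
  . . . . .

Result: 0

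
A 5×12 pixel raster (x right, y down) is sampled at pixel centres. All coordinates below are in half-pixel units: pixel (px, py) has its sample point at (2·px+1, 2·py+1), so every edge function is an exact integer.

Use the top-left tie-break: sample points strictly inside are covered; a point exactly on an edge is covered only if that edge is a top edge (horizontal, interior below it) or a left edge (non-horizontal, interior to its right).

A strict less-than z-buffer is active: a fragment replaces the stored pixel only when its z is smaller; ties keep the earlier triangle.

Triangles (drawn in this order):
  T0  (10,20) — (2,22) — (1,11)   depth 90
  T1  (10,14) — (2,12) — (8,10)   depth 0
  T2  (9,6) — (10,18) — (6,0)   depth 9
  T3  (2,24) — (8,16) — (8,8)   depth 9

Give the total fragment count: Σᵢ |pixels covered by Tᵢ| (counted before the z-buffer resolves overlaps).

T0:
  2·area = 90
  edge (10, 20)→(2, 22): d=(-8,2) right/bottom  bias=-1
  edge (2, 22)→(1, 11): d=(-1,-11) top-left  bias=+0
  edge (1, 11)→(10, 20): d=(9,9) right/bottom  bias=-1
    (0,5)@(1, 11): e=[90,0,0] → ·  [on edge]
    (1,6)@(3, 13): e=[70,20,0] → ·  [on edge]
    (1,7)@(3, 15): e=[54,18,18] → █
    (2,7)@(5, 15): e=[50,40,0] → ·  [on edge]
    (1,8)@(3, 17): e=[38,16,36] → █
    (2,8)@(5, 17): e=[34,38,18] → █
    (3,8)@(7, 17): e=[30,60,0] → ·  [on edge]
    (1,9)@(3, 19): e=[22,14,54] → █
    (3,9)@(7, 19): e=[14,58,18] → █
    (4,9)@(9, 19): e=[10,80,0] → ·  [on edge]
    (1,10)@(3, 21): e=[6,12,72] → █
    (3,10)@(7, 21): e=[-2,56,36] → ·
  covered (8 px):
    · · · · ·
    · · · · ·
    · · · · ·
    · · · · ·
    · · · · ·
    · · · · ·
    · · · · ·
    · █ · · ·
    · █ █ · ·
    · █ █ █ ·
    · █ █ · ·
    · · · · ·
T1:
  2·area = 28
  edge (10, 14)→(2, 12): d=(-8,-2) top-left  bias=+0
  edge (2, 12)→(8, 10): d=(6,-2) top-left  bias=+0
  edge (8, 10)→(10, 14): d=(2,4) right/bottom  bias=-1
    (2,5)@(5, 11): e=[14,0,14] → █  [on edge]
    (3,5)@(7, 11): e=[18,4,6] → █
    (4,5)@(9, 11): e=[22,8,-2] → ·
    (2,6)@(5, 13): e=[-2,12,18] → ·
    (3,6)@(7, 13): e=[2,16,10] → █
    (4,6)@(9, 13): e=[6,20,2] → █
    (3,7)@(7, 15): e=[-14,28,14] → ·
    (4,7)@(9, 15): e=[-10,32,6] → ·
  covered (4 px):
    · · · · ·
    · · · · ·
    · · · · ·
    · · · · ·
    · · · · ·
    · · █ █ ·
    · · · █ █
    · · · · ·
    · · · · ·
    · · · · ·
    · · · · ·
    · · · · ·
T2:
  2·area = 30
  edge (9, 6)→(10, 18): d=(1,12) right/bottom  bias=-1
  edge (10, 18)→(6, 0): d=(-4,-18) top-left  bias=+0
  edge (6, 0)→(9, 6): d=(3,6) right/bottom  bias=-1
    (3,1)@(7, 3): e=[21,6,3] → █
    (4,1)@(9, 3): e=[-3,42,-9] → ·
    (3,2)@(7, 5): e=[23,-2,9] → ·
    (4,3)@(9, 7): e=[1,26,3] → █
    (4,4)@(9, 9): e=[3,18,9] → █
    (4,5)@(9, 11): e=[5,10,15] → █
    (4,6)@(9, 13): e=[7,2,21] → █
    (4,7)@(9, 15): e=[9,-6,27] → ·
  covered (5 px):
    · · · · ·
    · · · █ ·
    · · · · ·
    · · · · █
    · · · · █
    · · · · █
    · · · · █
    · · · · ·
    · · · · ·
    · · · · ·
    · · · · ·
    · · · · ·
T3:
  2·area = 48  (B↔C swapped to make it positive)
  edge (2, 24)→(8, 8): d=(6,-16) top-left  bias=+0
  edge (8, 8)→(8, 16): d=(0,8) right/bottom  bias=-1
  edge (8, 16)→(2, 24): d=(-6,8) right/bottom  bias=-1
    (3,5)@(7, 11): e=[2,8,38] → █
    (4,5)@(9, 11): e=[34,-8,22] → ·
    (3,6)@(7, 13): e=[14,8,26] → █
    (4,6)@(9, 13): e=[46,-8,10] → ·
    (3,7)@(7, 15): e=[26,8,14] → █
    (4,7)@(9, 15): e=[58,-8,-2] → ·
    (2,8)@(5, 17): e=[6,24,18] → █
    (4,8)@(9, 17): e=[70,-8,-14] → ·
    (2,9)@(5, 19): e=[18,24,6] → █
    (3,9)@(7, 19): e=[50,8,-10] → ·
    (2,10)@(5, 21): e=[30,24,-6] → ·
  covered (6 px):
    · · · · ·
    · · · · ·
    · · · · ·
    · · · · ·
    · · · · ·
    · · · █ ·
    · · · █ ·
    · · · █ ·
    · · █ █ ·
    · · █ · ·
    · · · · ·
    · · · · ·

Result: 23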